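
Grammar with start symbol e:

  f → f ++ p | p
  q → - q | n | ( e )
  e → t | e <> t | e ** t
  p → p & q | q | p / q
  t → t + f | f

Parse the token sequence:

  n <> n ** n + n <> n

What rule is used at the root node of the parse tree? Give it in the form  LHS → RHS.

e → e <> t

[e [e [e [e [t [f [p [q n]]]]] <> [t [f [p [q n]]]]] ** [t [t [f [p [q n]]]] + [f [p [q n]]]]] <> [t [f [p [q n]]]]]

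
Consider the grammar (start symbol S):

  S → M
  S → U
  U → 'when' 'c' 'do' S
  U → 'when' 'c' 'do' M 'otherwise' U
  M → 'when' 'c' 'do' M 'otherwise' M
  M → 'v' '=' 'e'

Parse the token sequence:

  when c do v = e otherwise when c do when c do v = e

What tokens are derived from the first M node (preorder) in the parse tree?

v = e

[S [U when c do [M v = e] otherwise [U when c do [S [U when c do [S [M v = e]]]]]]]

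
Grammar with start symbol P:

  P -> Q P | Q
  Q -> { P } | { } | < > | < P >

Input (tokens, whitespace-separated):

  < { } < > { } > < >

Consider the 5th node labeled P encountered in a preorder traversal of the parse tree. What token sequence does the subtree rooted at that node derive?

[P [Q < [P [Q { }] [P [Q < >] [P [Q { }]]]] >] [P [Q < >]]]

< >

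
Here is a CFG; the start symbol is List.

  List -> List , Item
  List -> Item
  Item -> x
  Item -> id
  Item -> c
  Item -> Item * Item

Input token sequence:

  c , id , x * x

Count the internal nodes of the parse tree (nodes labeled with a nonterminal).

[List [List [List [Item c]] , [Item id]] , [Item [Item x] * [Item x]]]

8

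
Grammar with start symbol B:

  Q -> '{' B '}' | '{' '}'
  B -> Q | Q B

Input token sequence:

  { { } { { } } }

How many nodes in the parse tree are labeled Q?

[B [Q { [B [Q { }] [B [Q { [B [Q { }]] }]]] }]]

4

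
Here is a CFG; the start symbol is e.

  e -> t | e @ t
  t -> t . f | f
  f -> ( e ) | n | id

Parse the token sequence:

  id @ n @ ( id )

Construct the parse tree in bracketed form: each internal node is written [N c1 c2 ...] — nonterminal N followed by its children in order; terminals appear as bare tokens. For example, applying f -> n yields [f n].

[e [e [e [t [f id]]] @ [t [f n]]] @ [t [f ( [e [t [f id]]] )]]]

e
e @ t
e @ t @ t
t @ t @ t
f @ t @ t
id @ t @ t
id @ f @ t
id @ n @ t
id @ n @ f
id @ n @ ( e )
id @ n @ ( t )
id @ n @ ( f )
id @ n @ ( id )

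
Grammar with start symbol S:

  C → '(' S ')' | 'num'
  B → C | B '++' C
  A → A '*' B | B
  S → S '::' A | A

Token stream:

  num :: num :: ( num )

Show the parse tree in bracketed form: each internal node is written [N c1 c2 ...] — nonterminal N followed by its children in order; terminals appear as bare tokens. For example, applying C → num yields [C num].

[S [S [S [A [B [C num]]]] :: [A [B [C num]]]] :: [A [B [C ( [S [A [B [C num]]]] )]]]]

S
S :: A
S :: A :: A
A :: A :: A
B :: A :: A
C :: A :: A
num :: A :: A
num :: B :: A
num :: C :: A
num :: num :: A
num :: num :: B
num :: num :: C
num :: num :: ( S )
num :: num :: ( A )
num :: num :: ( B )
num :: num :: ( C )
num :: num :: ( num )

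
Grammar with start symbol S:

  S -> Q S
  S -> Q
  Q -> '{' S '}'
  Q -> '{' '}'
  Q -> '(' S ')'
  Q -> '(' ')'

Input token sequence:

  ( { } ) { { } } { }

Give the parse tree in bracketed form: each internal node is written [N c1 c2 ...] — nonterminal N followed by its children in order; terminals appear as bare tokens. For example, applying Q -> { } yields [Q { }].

[S [Q ( [S [Q { }]] )] [S [Q { [S [Q { }]] }] [S [Q { }]]]]

S
Q S
( S ) S
( Q ) S
( { } ) S
( { } ) Q S
( { } ) { S } S
( { } ) { Q } S
( { } ) { { } } S
( { } ) { { } } Q
( { } ) { { } } { }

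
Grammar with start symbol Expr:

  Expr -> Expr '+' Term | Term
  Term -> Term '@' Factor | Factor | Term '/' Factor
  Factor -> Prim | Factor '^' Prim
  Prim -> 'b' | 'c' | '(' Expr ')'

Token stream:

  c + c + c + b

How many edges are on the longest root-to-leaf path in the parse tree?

[Expr [Expr [Expr [Expr [Term [Factor [Prim c]]]] + [Term [Factor [Prim c]]]] + [Term [Factor [Prim c]]]] + [Term [Factor [Prim b]]]]

7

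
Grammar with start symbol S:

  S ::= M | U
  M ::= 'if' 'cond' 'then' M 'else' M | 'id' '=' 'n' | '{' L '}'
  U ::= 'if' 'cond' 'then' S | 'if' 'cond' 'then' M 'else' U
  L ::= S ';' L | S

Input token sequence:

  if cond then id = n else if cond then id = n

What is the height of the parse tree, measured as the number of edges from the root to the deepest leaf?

5

[S [U if cond then [M id = n] else [U if cond then [S [M id = n]]]]]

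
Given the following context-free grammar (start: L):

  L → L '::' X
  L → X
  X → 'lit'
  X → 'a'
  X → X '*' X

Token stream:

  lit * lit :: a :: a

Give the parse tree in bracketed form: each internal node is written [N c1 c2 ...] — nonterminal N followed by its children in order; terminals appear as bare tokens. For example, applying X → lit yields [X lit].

[L [L [L [X [X lit] * [X lit]]] :: [X a]] :: [X a]]

L
L :: X
L :: X :: X
X :: X :: X
X * X :: X :: X
lit * X :: X :: X
lit * lit :: X :: X
lit * lit :: a :: X
lit * lit :: a :: a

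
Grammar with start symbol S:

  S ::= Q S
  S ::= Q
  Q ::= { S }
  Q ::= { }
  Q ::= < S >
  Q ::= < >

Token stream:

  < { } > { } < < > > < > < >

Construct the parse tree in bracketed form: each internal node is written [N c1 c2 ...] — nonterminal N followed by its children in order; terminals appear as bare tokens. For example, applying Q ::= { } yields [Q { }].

[S [Q < [S [Q { }]] >] [S [Q { }] [S [Q < [S [Q < >]] >] [S [Q < >] [S [Q < >]]]]]]

S
Q S
< S > S
< Q > S
< { } > S
< { } > Q S
< { } > { } S
< { } > { } Q S
< { } > { } < S > S
< { } > { } < Q > S
< { } > { } < < > > S
< { } > { } < < > > Q S
< { } > { } < < > > < > S
< { } > { } < < > > < > Q
< { } > { } < < > > < > < >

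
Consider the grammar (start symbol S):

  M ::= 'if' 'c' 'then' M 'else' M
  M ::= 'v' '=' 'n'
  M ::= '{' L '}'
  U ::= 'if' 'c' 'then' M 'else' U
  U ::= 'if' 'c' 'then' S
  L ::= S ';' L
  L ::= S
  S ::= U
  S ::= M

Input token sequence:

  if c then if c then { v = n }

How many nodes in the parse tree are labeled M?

[S [U if c then [S [U if c then [S [M { [L [S [M v = n]]] }]]]]]]

2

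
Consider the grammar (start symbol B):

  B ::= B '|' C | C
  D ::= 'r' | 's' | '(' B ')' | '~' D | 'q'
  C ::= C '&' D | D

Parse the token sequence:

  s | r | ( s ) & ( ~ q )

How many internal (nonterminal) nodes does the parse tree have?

18

[B [B [B [C [D s]]] | [C [D r]]] | [C [C [D ( [B [C [D s]]] )]] & [D ( [B [C [D ~ [D q]]]] )]]]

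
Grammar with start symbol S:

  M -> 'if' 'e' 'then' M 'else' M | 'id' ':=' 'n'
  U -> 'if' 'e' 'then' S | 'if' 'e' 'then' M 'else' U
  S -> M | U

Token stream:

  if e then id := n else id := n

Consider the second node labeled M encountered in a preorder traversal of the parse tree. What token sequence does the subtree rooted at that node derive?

id := n

[S [M if e then [M id := n] else [M id := n]]]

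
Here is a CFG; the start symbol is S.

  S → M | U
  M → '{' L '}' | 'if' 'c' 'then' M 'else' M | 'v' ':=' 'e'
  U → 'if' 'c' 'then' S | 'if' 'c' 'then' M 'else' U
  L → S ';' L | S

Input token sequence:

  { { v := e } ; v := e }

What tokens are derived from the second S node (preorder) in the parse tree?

{ v := e }

[S [M { [L [S [M { [L [S [M v := e]]] }]] ; [L [S [M v := e]]]] }]]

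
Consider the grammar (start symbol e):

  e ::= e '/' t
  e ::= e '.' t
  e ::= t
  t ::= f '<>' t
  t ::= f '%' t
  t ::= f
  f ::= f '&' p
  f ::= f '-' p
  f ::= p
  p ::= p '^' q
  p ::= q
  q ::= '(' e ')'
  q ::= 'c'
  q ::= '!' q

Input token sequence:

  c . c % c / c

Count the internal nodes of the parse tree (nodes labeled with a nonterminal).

19

[e [e [e [t [f [p [q c]]]]] . [t [f [p [q c]]] % [t [f [p [q c]]]]]] / [t [f [p [q c]]]]]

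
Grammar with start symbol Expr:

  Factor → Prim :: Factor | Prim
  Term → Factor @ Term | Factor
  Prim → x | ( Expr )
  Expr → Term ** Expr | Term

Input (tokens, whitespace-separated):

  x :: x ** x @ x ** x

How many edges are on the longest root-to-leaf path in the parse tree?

6

[Expr [Term [Factor [Prim x] :: [Factor [Prim x]]]] ** [Expr [Term [Factor [Prim x]] @ [Term [Factor [Prim x]]]] ** [Expr [Term [Factor [Prim x]]]]]]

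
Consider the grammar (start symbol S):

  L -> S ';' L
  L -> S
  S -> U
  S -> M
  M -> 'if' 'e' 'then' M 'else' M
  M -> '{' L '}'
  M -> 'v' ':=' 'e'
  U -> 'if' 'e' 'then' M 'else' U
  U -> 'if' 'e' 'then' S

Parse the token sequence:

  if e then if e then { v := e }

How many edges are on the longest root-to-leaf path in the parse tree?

9

[S [U if e then [S [U if e then [S [M { [L [S [M v := e]]] }]]]]]]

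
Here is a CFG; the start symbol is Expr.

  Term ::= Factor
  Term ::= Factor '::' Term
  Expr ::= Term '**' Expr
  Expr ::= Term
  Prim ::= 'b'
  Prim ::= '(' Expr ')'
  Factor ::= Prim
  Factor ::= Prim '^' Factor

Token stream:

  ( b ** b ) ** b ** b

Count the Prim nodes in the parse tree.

5

[Expr [Term [Factor [Prim ( [Expr [Term [Factor [Prim b]]] ** [Expr [Term [Factor [Prim b]]]]] )]]] ** [Expr [Term [Factor [Prim b]]] ** [Expr [Term [Factor [Prim b]]]]]]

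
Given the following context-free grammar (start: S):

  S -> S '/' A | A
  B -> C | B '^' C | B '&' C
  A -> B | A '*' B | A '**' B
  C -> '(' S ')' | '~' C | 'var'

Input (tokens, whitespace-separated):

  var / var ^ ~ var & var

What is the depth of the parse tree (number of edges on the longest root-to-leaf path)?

[S [S [A [B [C var]]]] / [A [B [B [B [C var]] ^ [C ~ [C var]]] & [C var]]]]

6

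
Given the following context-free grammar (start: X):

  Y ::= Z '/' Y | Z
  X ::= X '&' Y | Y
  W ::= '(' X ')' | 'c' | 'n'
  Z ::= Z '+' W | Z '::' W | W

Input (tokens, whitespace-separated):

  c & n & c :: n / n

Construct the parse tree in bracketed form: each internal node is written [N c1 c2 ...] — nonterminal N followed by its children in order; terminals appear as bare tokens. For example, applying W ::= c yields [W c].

[X [X [X [Y [Z [W c]]]] & [Y [Z [W n]]]] & [Y [Z [Z [W c]] :: [W n]] / [Y [Z [W n]]]]]

X
X & Y
X & Y & Y
Y & Y & Y
Z & Y & Y
W & Y & Y
c & Y & Y
c & Z & Y
c & W & Y
c & n & Y
c & n & Z / Y
c & n & Z :: W / Y
c & n & W :: W / Y
c & n & c :: W / Y
c & n & c :: n / Y
c & n & c :: n / Z
c & n & c :: n / W
c & n & c :: n / n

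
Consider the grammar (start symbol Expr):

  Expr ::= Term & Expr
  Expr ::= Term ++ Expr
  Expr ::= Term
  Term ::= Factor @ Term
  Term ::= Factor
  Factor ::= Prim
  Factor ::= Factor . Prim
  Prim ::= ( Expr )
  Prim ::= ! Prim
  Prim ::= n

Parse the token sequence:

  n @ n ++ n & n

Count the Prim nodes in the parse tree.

4

[Expr [Term [Factor [Prim n]] @ [Term [Factor [Prim n]]]] ++ [Expr [Term [Factor [Prim n]]] & [Expr [Term [Factor [Prim n]]]]]]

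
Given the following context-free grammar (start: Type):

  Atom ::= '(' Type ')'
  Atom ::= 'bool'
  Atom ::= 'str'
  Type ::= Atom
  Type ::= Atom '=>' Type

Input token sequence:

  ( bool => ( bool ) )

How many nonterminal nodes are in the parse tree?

[Type [Atom ( [Type [Atom bool] => [Type [Atom ( [Type [Atom bool]] )]]] )]]

8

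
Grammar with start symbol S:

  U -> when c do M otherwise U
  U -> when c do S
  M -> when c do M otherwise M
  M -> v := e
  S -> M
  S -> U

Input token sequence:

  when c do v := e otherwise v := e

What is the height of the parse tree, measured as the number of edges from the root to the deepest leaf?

3

[S [M when c do [M v := e] otherwise [M v := e]]]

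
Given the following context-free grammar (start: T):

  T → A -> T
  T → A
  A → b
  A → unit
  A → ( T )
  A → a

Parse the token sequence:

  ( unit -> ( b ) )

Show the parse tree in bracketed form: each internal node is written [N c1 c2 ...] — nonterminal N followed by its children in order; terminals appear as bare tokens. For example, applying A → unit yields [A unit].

T
A
( T )
( A -> T )
( unit -> T )
( unit -> A )
( unit -> ( T ) )
( unit -> ( A ) )
( unit -> ( b ) )

[T [A ( [T [A unit] -> [T [A ( [T [A b]] )]]] )]]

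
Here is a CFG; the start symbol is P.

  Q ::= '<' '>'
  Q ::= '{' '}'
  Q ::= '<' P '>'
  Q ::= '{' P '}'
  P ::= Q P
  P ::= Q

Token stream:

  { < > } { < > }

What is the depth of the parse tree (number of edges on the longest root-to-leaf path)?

[P [Q { [P [Q < >]] }] [P [Q { [P [Q < >]] }]]]

5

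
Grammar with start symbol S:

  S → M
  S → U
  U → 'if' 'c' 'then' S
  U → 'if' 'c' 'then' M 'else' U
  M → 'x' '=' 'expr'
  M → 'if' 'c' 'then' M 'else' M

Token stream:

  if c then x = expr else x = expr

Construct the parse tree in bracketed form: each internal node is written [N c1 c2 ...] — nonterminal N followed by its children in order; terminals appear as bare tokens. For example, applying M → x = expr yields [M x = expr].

[S [M if c then [M x = expr] else [M x = expr]]]

S
M
if c then M else M
if c then x = expr else M
if c then x = expr else x = expr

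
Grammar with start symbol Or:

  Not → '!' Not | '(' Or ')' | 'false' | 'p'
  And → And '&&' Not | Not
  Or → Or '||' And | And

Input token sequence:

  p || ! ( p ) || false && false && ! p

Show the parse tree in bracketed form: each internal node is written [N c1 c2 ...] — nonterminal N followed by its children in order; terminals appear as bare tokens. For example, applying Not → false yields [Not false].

Or
Or || And
Or || And || And
And || And || And
Not || And || And
p || And || And
p || Not || And
p || ! Not || And
p || ! ( Or ) || And
p || ! ( And ) || And
p || ! ( Not ) || And
p || ! ( p ) || And
p || ! ( p ) || And && Not
p || ! ( p ) || And && Not && Not
p || ! ( p ) || Not && Not && Not
p || ! ( p ) || false && Not && Not
p || ! ( p ) || false && false && Not
p || ! ( p ) || false && false && ! Not
p || ! ( p ) || false && false && ! p

[Or [Or [Or [And [Not p]]] || [And [Not ! [Not ( [Or [And [Not p]]] )]]]] || [And [And [And [Not false]] && [Not false]] && [Not ! [Not p]]]]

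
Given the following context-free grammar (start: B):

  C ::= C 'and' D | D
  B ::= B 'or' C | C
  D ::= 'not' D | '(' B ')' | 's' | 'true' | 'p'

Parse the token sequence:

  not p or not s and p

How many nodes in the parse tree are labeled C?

3

[B [B [C [D not [D p]]]] or [C [C [D not [D s]]] and [D p]]]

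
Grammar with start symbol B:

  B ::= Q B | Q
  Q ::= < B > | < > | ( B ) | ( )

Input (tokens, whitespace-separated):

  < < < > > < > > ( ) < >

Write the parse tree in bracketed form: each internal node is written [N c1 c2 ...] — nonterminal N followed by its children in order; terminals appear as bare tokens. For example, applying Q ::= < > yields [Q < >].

B
Q B
< B > B
< Q B > B
< < B > B > B
< < Q > B > B
< < < > > B > B
< < < > > Q > B
< < < > > < > > B
< < < > > < > > Q B
< < < > > < > > ( ) B
< < < > > < > > ( ) Q
< < < > > < > > ( ) < >

[B [Q < [B [Q < [B [Q < >]] >] [B [Q < >]]] >] [B [Q ( )] [B [Q < >]]]]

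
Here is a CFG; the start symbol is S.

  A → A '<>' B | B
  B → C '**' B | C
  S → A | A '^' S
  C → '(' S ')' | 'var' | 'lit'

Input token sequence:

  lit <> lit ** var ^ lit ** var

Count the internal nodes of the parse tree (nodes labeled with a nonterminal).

[S [A [A [B [C lit]]] <> [B [C lit] ** [B [C var]]]] ^ [S [A [B [C lit] ** [B [C var]]]]]]

15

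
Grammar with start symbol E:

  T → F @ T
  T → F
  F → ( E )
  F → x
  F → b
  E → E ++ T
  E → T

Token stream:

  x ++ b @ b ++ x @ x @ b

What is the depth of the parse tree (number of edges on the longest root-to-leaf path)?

5

[E [E [E [T [F x]]] ++ [T [F b] @ [T [F b]]]] ++ [T [F x] @ [T [F x] @ [T [F b]]]]]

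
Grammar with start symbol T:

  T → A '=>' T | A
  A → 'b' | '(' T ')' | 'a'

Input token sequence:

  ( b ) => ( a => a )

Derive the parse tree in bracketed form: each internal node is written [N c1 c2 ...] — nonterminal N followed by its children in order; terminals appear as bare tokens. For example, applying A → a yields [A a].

T
A => T
( T ) => T
( A ) => T
( b ) => T
( b ) => A
( b ) => ( T )
( b ) => ( A => T )
( b ) => ( a => T )
( b ) => ( a => A )
( b ) => ( a => a )

[T [A ( [T [A b]] )] => [T [A ( [T [A a] => [T [A a]]] )]]]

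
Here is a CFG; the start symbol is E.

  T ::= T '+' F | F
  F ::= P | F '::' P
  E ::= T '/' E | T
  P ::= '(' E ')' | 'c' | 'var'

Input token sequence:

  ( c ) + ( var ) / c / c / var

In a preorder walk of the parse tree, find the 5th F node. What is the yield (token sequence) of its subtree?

[E [T [T [F [P ( [E [T [F [P c]]]] )]]] + [F [P ( [E [T [F [P var]]]] )]]] / [E [T [F [P c]]] / [E [T [F [P c]]] / [E [T [F [P var]]]]]]]

c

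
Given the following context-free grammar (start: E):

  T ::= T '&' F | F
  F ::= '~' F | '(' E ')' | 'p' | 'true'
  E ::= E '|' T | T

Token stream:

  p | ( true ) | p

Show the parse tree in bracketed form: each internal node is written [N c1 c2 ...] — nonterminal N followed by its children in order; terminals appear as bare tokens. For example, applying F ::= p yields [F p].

E
E | T
E | T | T
T | T | T
F | T | T
p | T | T
p | F | T
p | ( E ) | T
p | ( T ) | T
p | ( F ) | T
p | ( true ) | T
p | ( true ) | F
p | ( true ) | p

[E [E [E [T [F p]]] | [T [F ( [E [T [F true]]] )]]] | [T [F p]]]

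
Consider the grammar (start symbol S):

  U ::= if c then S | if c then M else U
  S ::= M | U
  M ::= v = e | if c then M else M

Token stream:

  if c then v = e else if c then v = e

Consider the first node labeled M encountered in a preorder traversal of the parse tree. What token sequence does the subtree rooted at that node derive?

v = e

[S [U if c then [M v = e] else [U if c then [S [M v = e]]]]]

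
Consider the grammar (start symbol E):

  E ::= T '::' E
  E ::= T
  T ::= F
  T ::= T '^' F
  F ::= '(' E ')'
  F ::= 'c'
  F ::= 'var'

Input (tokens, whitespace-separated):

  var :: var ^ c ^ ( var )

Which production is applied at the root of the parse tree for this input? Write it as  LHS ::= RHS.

[E [T [F var]] :: [E [T [T [T [F var]] ^ [F c]] ^ [F ( [E [T [F var]]] )]]]]

E ::= T '::' E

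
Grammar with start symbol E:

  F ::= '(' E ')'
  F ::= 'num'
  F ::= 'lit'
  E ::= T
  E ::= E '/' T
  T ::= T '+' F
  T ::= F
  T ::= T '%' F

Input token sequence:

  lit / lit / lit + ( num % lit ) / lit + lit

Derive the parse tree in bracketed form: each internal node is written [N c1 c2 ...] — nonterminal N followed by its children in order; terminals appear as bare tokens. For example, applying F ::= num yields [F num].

[E [E [E [E [T [F lit]]] / [T [F lit]]] / [T [T [F lit]] + [F ( [E [T [T [F num]] % [F lit]]] )]]] / [T [T [F lit]] + [F lit]]]

E
E / T
E / T / T
E / T / T / T
T / T / T / T
F / T / T / T
lit / T / T / T
lit / F / T / T
lit / lit / T / T
lit / lit / T + F / T
lit / lit / F + F / T
lit / lit / lit + F / T
lit / lit / lit + ( E ) / T
lit / lit / lit + ( T ) / T
lit / lit / lit + ( T % F ) / T
lit / lit / lit + ( F % F ) / T
lit / lit / lit + ( num % F ) / T
lit / lit / lit + ( num % lit ) / T
lit / lit / lit + ( num % lit ) / T + F
lit / lit / lit + ( num % lit ) / F + F
lit / lit / lit + ( num % lit ) / lit + F
lit / lit / lit + ( num % lit ) / lit + lit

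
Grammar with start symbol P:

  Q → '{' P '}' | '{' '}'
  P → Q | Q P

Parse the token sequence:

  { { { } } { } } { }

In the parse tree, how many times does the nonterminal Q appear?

5

[P [Q { [P [Q { [P [Q { }]] }] [P [Q { }]]] }] [P [Q { }]]]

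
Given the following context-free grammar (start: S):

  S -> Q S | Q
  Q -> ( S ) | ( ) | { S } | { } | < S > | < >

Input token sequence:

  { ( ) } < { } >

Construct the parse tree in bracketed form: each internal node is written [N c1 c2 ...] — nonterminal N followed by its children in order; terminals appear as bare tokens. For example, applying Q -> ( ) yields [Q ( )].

[S [Q { [S [Q ( )]] }] [S [Q < [S [Q { }]] >]]]

S
Q S
{ S } S
{ Q } S
{ ( ) } S
{ ( ) } Q
{ ( ) } < S >
{ ( ) } < Q >
{ ( ) } < { } >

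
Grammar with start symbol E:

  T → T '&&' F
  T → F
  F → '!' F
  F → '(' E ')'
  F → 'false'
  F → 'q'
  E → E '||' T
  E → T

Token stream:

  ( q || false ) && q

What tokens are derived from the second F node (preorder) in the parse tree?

q

[E [T [T [F ( [E [E [T [F q]]] || [T [F false]]] )]] && [F q]]]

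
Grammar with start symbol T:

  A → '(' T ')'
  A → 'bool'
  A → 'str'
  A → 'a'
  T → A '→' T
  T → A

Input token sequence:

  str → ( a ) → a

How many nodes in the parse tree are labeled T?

4

[T [A str] → [T [A ( [T [A a]] )] → [T [A a]]]]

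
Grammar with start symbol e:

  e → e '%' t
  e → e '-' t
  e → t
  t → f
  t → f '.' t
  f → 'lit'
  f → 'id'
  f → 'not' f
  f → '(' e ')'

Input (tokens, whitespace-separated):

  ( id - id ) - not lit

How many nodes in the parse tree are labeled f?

5

[e [e [t [f ( [e [e [t [f id]]] - [t [f id]]] )]]] - [t [f not [f lit]]]]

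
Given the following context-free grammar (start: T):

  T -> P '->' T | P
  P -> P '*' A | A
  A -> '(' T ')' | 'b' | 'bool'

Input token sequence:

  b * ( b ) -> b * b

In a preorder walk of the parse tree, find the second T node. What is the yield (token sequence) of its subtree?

b

[T [P [P [A b]] * [A ( [T [P [A b]]] )]] -> [T [P [P [A b]] * [A b]]]]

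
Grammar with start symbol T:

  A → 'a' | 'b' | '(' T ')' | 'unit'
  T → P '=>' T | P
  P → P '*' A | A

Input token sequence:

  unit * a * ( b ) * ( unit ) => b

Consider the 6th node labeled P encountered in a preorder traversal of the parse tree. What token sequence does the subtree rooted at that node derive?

[T [P [P [P [P [A unit]] * [A a]] * [A ( [T [P [A b]]] )]] * [A ( [T [P [A unit]]] )]] => [T [P [A b]]]]

unit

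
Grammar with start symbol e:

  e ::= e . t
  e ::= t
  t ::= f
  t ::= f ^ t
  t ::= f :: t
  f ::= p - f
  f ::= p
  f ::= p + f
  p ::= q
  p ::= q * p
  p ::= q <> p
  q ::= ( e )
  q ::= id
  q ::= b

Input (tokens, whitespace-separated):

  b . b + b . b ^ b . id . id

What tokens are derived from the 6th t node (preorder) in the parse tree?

id

[e [e [e [e [e [t [f [p [q b]]]]] . [t [f [p [q b]] + [f [p [q b]]]]]] . [t [f [p [q b]]] ^ [t [f [p [q b]]]]]] . [t [f [p [q id]]]]] . [t [f [p [q id]]]]]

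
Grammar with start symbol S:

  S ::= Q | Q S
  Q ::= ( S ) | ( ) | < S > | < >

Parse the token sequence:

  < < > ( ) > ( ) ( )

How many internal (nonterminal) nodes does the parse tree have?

10

[S [Q < [S [Q < >] [S [Q ( )]]] >] [S [Q ( )] [S [Q ( )]]]]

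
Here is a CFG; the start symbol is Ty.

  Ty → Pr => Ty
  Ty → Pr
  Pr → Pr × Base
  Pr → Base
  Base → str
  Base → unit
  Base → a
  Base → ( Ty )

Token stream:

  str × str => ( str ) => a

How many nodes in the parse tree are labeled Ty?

[Ty [Pr [Pr [Base str]] × [Base str]] => [Ty [Pr [Base ( [Ty [Pr [Base str]]] )]] => [Ty [Pr [Base a]]]]]

4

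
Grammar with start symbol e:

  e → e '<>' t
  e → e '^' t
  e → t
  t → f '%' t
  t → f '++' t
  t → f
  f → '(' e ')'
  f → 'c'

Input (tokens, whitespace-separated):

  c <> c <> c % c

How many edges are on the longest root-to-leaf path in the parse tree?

[e [e [e [t [f c]]] <> [t [f c]]] <> [t [f c] % [t [f c]]]]

5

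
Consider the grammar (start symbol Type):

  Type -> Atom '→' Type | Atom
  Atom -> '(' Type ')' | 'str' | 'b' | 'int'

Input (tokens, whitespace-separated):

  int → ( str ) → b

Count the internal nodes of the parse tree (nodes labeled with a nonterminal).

8

[Type [Atom int] → [Type [Atom ( [Type [Atom str]] )] → [Type [Atom b]]]]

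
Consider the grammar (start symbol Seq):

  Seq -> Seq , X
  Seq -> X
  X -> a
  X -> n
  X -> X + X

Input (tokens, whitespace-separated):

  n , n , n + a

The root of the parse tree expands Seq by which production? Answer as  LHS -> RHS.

[Seq [Seq [Seq [X n]] , [X n]] , [X [X n] + [X a]]]

Seq -> Seq , X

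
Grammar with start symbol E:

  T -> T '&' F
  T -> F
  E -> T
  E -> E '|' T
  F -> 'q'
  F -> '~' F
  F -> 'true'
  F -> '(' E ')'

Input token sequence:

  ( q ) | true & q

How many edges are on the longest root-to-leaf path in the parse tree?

[E [E [T [F ( [E [T [F q]]] )]]] | [T [T [F true]] & [F q]]]

7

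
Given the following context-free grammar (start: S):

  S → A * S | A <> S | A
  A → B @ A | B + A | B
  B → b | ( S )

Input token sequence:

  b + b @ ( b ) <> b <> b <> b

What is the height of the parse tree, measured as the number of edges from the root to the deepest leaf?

[S [A [B b] + [A [B b] @ [A [B ( [S [A [B b]]] )]]]] <> [S [A [B b]] <> [S [A [B b]] <> [S [A [B b]]]]]]

8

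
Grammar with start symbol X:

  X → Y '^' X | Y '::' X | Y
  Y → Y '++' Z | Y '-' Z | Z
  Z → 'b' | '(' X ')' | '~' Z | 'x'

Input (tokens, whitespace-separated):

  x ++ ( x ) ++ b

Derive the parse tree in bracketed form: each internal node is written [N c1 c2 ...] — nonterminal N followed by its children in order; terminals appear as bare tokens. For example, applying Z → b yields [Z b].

[X [Y [Y [Y [Z x]] ++ [Z ( [X [Y [Z x]]] )]] ++ [Z b]]]

X
Y
Y ++ Z
Y ++ Z ++ Z
Z ++ Z ++ Z
x ++ Z ++ Z
x ++ ( X ) ++ Z
x ++ ( Y ) ++ Z
x ++ ( Z ) ++ Z
x ++ ( x ) ++ Z
x ++ ( x ) ++ b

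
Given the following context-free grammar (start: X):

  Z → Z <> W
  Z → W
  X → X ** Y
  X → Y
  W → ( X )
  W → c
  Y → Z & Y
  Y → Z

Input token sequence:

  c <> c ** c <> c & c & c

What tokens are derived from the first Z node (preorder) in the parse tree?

[X [X [Y [Z [Z [W c]] <> [W c]]]] ** [Y [Z [Z [W c]] <> [W c]] & [Y [Z [W c]] & [Y [Z [W c]]]]]]

c <> c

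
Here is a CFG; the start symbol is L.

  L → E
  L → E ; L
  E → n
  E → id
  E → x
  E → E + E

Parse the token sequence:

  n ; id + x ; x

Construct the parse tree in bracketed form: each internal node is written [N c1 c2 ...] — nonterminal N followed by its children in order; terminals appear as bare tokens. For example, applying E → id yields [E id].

L
E ; L
n ; L
n ; E ; L
n ; E + E ; L
n ; id + E ; L
n ; id + x ; L
n ; id + x ; E
n ; id + x ; x

[L [E n] ; [L [E [E id] + [E x]] ; [L [E x]]]]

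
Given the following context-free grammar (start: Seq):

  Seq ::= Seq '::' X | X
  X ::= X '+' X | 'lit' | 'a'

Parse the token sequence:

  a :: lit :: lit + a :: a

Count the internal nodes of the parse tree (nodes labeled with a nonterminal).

[Seq [Seq [Seq [Seq [X a]] :: [X lit]] :: [X [X lit] + [X a]]] :: [X a]]

10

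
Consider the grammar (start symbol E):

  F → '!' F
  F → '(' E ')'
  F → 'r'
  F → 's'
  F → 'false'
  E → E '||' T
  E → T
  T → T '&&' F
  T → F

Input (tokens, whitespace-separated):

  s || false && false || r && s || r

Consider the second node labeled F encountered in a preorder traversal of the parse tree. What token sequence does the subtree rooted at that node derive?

false

[E [E [E [E [T [F s]]] || [T [T [F false]] && [F false]]] || [T [T [F r]] && [F s]]] || [T [F r]]]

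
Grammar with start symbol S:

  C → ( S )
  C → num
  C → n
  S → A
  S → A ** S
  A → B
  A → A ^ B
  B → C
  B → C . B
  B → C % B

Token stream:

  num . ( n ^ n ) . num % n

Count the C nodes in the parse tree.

6

[S [A [B [C num] . [B [C ( [S [A [A [B [C n]]] ^ [B [C n]]]] )] . [B [C num] % [B [C n]]]]]]]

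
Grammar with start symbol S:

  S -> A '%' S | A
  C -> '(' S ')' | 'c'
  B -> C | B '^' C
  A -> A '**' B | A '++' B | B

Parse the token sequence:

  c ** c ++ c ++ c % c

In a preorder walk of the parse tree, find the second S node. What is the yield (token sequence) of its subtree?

[S [A [A [A [A [B [C c]]] ** [B [C c]]] ++ [B [C c]]] ++ [B [C c]]] % [S [A [B [C c]]]]]

c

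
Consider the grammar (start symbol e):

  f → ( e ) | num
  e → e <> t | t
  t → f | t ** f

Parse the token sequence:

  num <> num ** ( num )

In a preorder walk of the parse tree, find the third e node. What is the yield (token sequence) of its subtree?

[e [e [t [f num]]] <> [t [t [f num]] ** [f ( [e [t [f num]]] )]]]

num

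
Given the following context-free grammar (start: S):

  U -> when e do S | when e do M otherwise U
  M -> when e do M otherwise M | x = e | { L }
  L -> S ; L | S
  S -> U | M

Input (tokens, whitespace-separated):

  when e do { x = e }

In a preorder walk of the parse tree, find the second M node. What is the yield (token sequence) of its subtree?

x = e

[S [U when e do [S [M { [L [S [M x = e]]] }]]]]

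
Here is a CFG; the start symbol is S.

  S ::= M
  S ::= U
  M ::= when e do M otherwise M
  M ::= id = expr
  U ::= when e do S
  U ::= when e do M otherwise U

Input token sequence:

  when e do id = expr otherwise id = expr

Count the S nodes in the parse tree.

[S [M when e do [M id = expr] otherwise [M id = expr]]]

1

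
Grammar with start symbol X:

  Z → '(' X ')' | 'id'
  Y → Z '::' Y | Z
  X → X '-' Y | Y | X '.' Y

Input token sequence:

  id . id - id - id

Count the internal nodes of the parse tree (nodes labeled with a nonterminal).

12

[X [X [X [X [Y [Z id]]] . [Y [Z id]]] - [Y [Z id]]] - [Y [Z id]]]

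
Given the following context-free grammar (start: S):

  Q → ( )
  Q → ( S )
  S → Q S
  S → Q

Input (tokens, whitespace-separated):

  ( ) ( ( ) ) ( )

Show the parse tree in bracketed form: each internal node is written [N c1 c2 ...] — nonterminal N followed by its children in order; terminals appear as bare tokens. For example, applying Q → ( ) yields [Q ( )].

[S [Q ( )] [S [Q ( [S [Q ( )]] )] [S [Q ( )]]]]

S
Q S
( ) S
( ) Q S
( ) ( S ) S
( ) ( Q ) S
( ) ( ( ) ) S
( ) ( ( ) ) Q
( ) ( ( ) ) ( )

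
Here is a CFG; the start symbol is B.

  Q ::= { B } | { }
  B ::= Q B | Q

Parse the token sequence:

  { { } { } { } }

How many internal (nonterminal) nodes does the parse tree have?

8

[B [Q { [B [Q { }] [B [Q { }] [B [Q { }]]]] }]]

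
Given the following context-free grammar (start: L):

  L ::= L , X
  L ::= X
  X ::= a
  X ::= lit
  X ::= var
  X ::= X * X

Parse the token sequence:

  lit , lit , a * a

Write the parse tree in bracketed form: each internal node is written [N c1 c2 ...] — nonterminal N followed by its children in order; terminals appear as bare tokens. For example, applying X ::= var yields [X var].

L
L , X
L , X , X
X , X , X
lit , X , X
lit , lit , X
lit , lit , X * X
lit , lit , a * X
lit , lit , a * a

[L [L [L [X lit]] , [X lit]] , [X [X a] * [X a]]]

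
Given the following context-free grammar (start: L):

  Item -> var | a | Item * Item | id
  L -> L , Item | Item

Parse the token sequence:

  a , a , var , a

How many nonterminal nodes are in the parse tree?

[L [L [L [L [Item a]] , [Item a]] , [Item var]] , [Item a]]

8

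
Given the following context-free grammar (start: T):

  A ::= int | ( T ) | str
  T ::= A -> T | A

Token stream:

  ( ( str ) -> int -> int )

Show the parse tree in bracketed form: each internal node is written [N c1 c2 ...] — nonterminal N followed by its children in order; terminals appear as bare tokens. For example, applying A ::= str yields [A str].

T
A
( T )
( A -> T )
( ( T ) -> T )
( ( A ) -> T )
( ( str ) -> T )
( ( str ) -> A -> T )
( ( str ) -> int -> T )
( ( str ) -> int -> A )
( ( str ) -> int -> int )

[T [A ( [T [A ( [T [A str]] )] -> [T [A int] -> [T [A int]]]] )]]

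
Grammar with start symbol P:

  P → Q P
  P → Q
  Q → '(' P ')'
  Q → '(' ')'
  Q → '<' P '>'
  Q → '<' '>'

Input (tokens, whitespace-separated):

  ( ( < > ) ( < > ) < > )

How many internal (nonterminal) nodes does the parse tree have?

[P [Q ( [P [Q ( [P [Q < >]] )] [P [Q ( [P [Q < >]] )] [P [Q < >]]]] )]]

12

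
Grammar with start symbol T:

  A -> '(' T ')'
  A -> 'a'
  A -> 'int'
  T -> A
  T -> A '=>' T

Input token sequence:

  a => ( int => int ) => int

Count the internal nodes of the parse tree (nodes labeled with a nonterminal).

[T [A a] => [T [A ( [T [A int] => [T [A int]]] )] => [T [A int]]]]

10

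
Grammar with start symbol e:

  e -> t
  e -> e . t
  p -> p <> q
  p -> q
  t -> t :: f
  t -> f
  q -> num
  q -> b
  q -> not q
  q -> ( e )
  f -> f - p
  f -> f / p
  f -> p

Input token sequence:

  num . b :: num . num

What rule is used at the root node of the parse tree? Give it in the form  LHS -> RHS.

[e [e [e [t [f [p [q num]]]]] . [t [t [f [p [q b]]]] :: [f [p [q num]]]]] . [t [f [p [q num]]]]]

e -> e . t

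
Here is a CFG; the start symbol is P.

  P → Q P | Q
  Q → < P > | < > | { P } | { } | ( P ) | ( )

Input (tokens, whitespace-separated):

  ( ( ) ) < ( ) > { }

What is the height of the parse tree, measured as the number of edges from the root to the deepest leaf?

[P [Q ( [P [Q ( )]] )] [P [Q < [P [Q ( )]] >] [P [Q { }]]]]

5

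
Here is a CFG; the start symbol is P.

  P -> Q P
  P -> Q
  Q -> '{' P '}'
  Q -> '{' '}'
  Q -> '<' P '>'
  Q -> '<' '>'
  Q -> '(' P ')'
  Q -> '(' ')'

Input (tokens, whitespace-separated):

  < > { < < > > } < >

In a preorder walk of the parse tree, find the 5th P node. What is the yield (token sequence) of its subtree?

< >

[P [Q < >] [P [Q { [P [Q < [P [Q < >]] >]] }] [P [Q < >]]]]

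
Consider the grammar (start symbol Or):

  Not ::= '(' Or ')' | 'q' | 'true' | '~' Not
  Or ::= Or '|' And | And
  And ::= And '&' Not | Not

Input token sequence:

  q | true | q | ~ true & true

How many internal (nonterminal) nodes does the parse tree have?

[Or [Or [Or [Or [And [Not q]]] | [And [Not true]]] | [And [Not q]]] | [And [And [Not ~ [Not true]]] & [Not true]]]

15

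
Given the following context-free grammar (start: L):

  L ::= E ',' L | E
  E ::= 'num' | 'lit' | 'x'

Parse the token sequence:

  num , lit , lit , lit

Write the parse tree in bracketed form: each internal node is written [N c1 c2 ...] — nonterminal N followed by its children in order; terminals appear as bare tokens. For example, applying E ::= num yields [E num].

L
E , L
num , L
num , E , L
num , lit , L
num , lit , E , L
num , lit , lit , L
num , lit , lit , E
num , lit , lit , lit

[L [E num] , [L [E lit] , [L [E lit] , [L [E lit]]]]]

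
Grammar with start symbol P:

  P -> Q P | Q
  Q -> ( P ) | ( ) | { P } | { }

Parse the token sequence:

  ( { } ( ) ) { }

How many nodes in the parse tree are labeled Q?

4

[P [Q ( [P [Q { }] [P [Q ( )]]] )] [P [Q { }]]]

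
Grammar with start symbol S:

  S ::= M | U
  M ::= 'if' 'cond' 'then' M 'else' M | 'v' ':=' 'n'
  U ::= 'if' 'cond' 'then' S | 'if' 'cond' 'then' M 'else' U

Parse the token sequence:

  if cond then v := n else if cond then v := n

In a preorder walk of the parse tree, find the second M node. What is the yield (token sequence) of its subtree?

[S [U if cond then [M v := n] else [U if cond then [S [M v := n]]]]]

v := n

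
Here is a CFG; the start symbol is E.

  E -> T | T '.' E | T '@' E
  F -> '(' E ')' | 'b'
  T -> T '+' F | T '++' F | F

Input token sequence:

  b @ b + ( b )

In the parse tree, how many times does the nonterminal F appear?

4

[E [T [F b]] @ [E [T [T [F b]] + [F ( [E [T [F b]]] )]]]]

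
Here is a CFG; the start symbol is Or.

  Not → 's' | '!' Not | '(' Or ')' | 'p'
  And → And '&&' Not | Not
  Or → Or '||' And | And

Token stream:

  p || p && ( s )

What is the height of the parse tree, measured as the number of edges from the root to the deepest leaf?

6

[Or [Or [And [Not p]]] || [And [And [Not p]] && [Not ( [Or [And [Not s]]] )]]]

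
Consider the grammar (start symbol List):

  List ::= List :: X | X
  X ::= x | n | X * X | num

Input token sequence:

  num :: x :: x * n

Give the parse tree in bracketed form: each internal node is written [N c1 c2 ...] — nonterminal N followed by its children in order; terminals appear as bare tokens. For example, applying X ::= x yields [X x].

[List [List [List [X num]] :: [X x]] :: [X [X x] * [X n]]]

List
List :: X
List :: X :: X
X :: X :: X
num :: X :: X
num :: x :: X
num :: x :: X * X
num :: x :: x * X
num :: x :: x * n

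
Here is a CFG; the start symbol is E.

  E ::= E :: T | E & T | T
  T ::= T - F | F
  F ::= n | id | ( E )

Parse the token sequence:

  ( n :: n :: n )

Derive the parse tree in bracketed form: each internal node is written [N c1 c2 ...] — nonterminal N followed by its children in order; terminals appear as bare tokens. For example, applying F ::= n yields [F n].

E
T
F
( E )
( E :: T )
( E :: T :: T )
( T :: T :: T )
( F :: T :: T )
( n :: T :: T )
( n :: F :: T )
( n :: n :: T )
( n :: n :: F )
( n :: n :: n )

[E [T [F ( [E [E [E [T [F n]]] :: [T [F n]]] :: [T [F n]]] )]]]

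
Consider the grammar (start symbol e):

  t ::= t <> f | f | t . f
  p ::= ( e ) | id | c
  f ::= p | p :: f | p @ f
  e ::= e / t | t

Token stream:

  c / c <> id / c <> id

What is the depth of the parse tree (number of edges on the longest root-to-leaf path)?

6

[e [e [e [t [f [p c]]]] / [t [t [f [p c]]] <> [f [p id]]]] / [t [t [f [p c]]] <> [f [p id]]]]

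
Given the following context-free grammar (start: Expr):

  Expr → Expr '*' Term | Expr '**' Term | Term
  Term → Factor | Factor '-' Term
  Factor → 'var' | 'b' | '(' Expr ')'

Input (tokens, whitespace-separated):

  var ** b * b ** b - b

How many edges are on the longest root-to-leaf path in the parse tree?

[Expr [Expr [Expr [Expr [Term [Factor var]]] ** [Term [Factor b]]] * [Term [Factor b]]] ** [Term [Factor b] - [Term [Factor b]]]]

6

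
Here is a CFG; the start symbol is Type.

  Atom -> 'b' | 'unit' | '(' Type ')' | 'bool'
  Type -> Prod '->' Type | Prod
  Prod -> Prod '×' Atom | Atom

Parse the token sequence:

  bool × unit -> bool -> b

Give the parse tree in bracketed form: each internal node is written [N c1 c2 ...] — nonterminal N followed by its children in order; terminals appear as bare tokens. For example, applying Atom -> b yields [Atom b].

[Type [Prod [Prod [Atom bool]] × [Atom unit]] -> [Type [Prod [Atom bool]] -> [Type [Prod [Atom b]]]]]

Type
Prod -> Type
Prod × Atom -> Type
Atom × Atom -> Type
bool × Atom -> Type
bool × unit -> Type
bool × unit -> Prod -> Type
bool × unit -> Atom -> Type
bool × unit -> bool -> Type
bool × unit -> bool -> Prod
bool × unit -> bool -> Atom
bool × unit -> bool -> b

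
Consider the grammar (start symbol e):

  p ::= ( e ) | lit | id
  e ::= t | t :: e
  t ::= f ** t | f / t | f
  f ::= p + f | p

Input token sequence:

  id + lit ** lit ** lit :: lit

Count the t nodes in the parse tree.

[e [t [f [p id] + [f [p lit]]] ** [t [f [p lit]] ** [t [f [p lit]]]]] :: [e [t [f [p lit]]]]]

4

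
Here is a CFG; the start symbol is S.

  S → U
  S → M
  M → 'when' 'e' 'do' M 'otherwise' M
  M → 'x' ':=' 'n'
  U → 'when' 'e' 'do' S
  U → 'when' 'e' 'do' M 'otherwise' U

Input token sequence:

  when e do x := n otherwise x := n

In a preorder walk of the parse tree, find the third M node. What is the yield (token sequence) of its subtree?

[S [M when e do [M x := n] otherwise [M x := n]]]

x := n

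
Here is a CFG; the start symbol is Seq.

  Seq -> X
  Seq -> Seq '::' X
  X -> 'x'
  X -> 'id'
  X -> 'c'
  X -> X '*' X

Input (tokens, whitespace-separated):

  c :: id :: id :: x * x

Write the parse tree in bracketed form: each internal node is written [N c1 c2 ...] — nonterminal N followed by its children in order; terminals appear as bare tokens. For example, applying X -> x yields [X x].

[Seq [Seq [Seq [Seq [X c]] :: [X id]] :: [X id]] :: [X [X x] * [X x]]]

Seq
Seq :: X
Seq :: X :: X
Seq :: X :: X :: X
X :: X :: X :: X
c :: X :: X :: X
c :: id :: X :: X
c :: id :: id :: X
c :: id :: id :: X * X
c :: id :: id :: x * X
c :: id :: id :: x * x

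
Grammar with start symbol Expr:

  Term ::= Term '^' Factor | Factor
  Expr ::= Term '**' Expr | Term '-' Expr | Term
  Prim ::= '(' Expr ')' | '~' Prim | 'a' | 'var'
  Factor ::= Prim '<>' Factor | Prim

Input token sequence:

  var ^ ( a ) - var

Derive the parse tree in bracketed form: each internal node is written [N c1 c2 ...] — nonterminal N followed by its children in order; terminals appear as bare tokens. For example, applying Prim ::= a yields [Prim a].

[Expr [Term [Term [Factor [Prim var]]] ^ [Factor [Prim ( [Expr [Term [Factor [Prim a]]]] )]]] - [Expr [Term [Factor [Prim var]]]]]

Expr
Term - Expr
Term ^ Factor - Expr
Factor ^ Factor - Expr
Prim ^ Factor - Expr
var ^ Factor - Expr
var ^ Prim - Expr
var ^ ( Expr ) - Expr
var ^ ( Term ) - Expr
var ^ ( Factor ) - Expr
var ^ ( Prim ) - Expr
var ^ ( a ) - Expr
var ^ ( a ) - Term
var ^ ( a ) - Factor
var ^ ( a ) - Prim
var ^ ( a ) - var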